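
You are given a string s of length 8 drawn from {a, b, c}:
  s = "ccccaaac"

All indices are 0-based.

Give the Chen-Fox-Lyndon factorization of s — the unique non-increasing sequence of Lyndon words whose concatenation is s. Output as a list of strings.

emit factor 1: 'c' (i=0, period=1)
emit factor 2: 'c' (i=1, period=1)
emit factor 3: 'c' (i=2, period=1)
emit factor 4: 'c' (i=3, period=1)
emit factor 5: 'aaac' (i=4, period=4)

["c", "c", "c", "c", "aaac"]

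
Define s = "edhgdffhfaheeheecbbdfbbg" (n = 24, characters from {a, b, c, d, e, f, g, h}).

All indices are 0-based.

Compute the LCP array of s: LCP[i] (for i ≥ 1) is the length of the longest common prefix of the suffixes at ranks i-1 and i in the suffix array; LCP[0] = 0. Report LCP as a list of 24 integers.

sorted suffixes:
  #0 SA[0]=9  'aheeheecbbdfbbg'
  #1 SA[1]=17  'bbdfbbg'
  #2 SA[2]=21  'bbg'
  #3 SA[3]=18  'bdfbbg'
  #4 SA[4]=22  'bg'
  #5 SA[5]=16  'cbbdfbbg'
  #6 SA[6]=19  'dfbbg'
  #7 SA[7]=4  'dffhfaheeheecbbdfbbg'
  #8 SA[8]=1  'dhgdffhfaheeheecbbdfbbg'
  #9 SA[9]=15  'ecbbdfbbg'
  #10 SA[10]=0  'edhgdffhfaheeheecbbdfbbg'
  #11 SA[11]=14  'eecbbdfbbg'
  #12 SA[12]=11  'eeheecbbdfbbg'
  #13 SA[13]=12  'eheecbbdfbbg'
  #14 SA[14]=8  'faheeheecbbdfbbg'
  #15 SA[15]=20  'fbbg'
  #16 SA[16]=5  'ffhfaheeheecbbdfbbg'
  #17 SA[17]=6  'fhfaheeheecbbdfbbg'
  #18 SA[18]=23  'g'
  #19 SA[19]=3  'gdffhfaheeheecbbdfbbg'
  #20 SA[20]=13  'heecbbdfbbg'
  #21 SA[21]=10  'heeheecbbdfbbg'
  #22 SA[22]=7  'hfaheeheecbbdfbbg'
  #23 SA[23]=2  'hgdffhfaheeheecbbdfbbg'

SA = [9, 17, 21, 18, 22, 16, 19, 4, 1, 15, 0, 14, 11, 12, 8, 20, 5, 6, 23, 3, 13, 10, 7, 2]
[i] adj suffixes → lcp
  [1] 9/17 → 0 ('')
  [2] 17/21 → 2 ('bb')
  [3] 21/18 → 1 ('b')
  [4] 18/22 → 1 ('b')
  [5] 22/16 → 0 ('')
  [6] 16/19 → 0 ('')
  [7] 19/4 → 2 ('df')
  [8] 4/1 → 1 ('d')
  [9] 1/15 → 0 ('')
  [10] 15/0 → 1 ('e')
  [11] 0/14 → 1 ('e')
  [12] 14/11 → 2 ('ee')
  [13] 11/12 → 1 ('e')
  [14] 12/8 → 0 ('')
  [15] 8/20 → 1 ('f')
  [16] 20/5 → 1 ('f')
  [17] 5/6 → 1 ('f')
  [18] 6/23 → 0 ('')
  [19] 23/3 → 1 ('g')
  [20] 3/13 → 0 ('')
  [21] 13/10 → 3 ('hee')
  [22] 10/7 → 1 ('h')
  [23] 7/2 → 1 ('h')

[0, 0, 2, 1, 1, 0, 0, 2, 1, 0, 1, 1, 2, 1, 0, 1, 1, 1, 0, 1, 0, 3, 1, 1]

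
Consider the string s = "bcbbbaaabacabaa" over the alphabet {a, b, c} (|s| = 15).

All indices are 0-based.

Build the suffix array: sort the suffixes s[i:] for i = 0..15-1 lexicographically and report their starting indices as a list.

rank→(start, suffix):
  0 → (14, 'a')
  1 → (13, 'aa')
  2 → (5, 'aaabacabaa')
  3 → (6, 'aabacabaa')
  4 → (11, 'abaa')
  5 → (7, 'abacabaa')
  6 → (9, 'acabaa')
  7 → (12, 'baa')
  8 → (4, 'baaabacabaa')
  9 → (8, 'bacabaa')
  10 → (3, 'bbaaabacabaa')
  11 → (2, 'bbbaaabacabaa')
  12 → (0, 'bcbbbaaabacabaa')
  13 → (10, 'cabaa')
  14 → (1, 'cbbbaaabacabaa')

[14, 13, 5, 6, 11, 7, 9, 12, 4, 8, 3, 2, 0, 10, 1]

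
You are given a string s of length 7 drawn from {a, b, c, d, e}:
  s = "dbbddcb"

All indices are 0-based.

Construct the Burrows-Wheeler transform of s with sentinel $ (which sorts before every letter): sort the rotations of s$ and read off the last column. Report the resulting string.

rank  rotation  last
    0  $dbbddcb  b
    1  b$dbbddc  c
    2  bbddcb$d  d
    3  bddcb$db  b
    4  cb$dbbdd  d
    5  dbbddcb$  $
    6  dcb$dbbd  d
    7  ddcb$dbb  b

bcdbd$db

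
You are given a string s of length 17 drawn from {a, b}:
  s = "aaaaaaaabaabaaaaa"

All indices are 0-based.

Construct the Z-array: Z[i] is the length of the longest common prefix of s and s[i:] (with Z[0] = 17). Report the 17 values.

[17, 7, 6, 5, 4, 3, 2, 1, 0, 2, 1, 0, 5, 4, 3, 2, 1]

Z[0]=17
i=1: outside box; Z[1]=7 grow→box=[1,8)
i=2: min(r-i=6, Z[1]=7)=6; Z[2]=6
i=3: min(r-i=5, Z[2]=6)=5; Z[3]=5
i=4: min(r-i=4, Z[3]=5)=4; Z[4]=4
i=5: min(r-i=3, Z[4]=4)=3; Z[5]=3
i=6: min(r-i=2, Z[5]=3)=2; Z[6]=2
i=7: min(r-i=1, Z[6]=2)=1; Z[7]=1
i=8: outside box; Z[8]=0
i=9: outside box; Z[9]=2 grow→box=[9,11)
i=10: min(r-i=1, Z[1]=7)=1; Z[10]=1
i=11: outside box; Z[11]=0
i=12: outside box; Z[12]=5 grow→box=[12,17)
i=13: min(r-i=4, Z[1]=7)=4; Z[13]=4
i=14: min(r-i=3, Z[2]=6)=3; Z[14]=3
i=15: min(r-i=2, Z[3]=5)=2; Z[15]=2
i=16: min(r-i=1, Z[4]=4)=1; Z[16]=1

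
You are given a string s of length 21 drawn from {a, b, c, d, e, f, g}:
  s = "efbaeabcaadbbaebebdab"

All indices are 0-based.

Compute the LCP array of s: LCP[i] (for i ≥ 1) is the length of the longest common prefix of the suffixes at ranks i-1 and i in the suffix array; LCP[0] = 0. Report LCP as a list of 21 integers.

[0, 1, 2, 1, 1, 2, 0, 1, 3, 1, 1, 1, 1, 0, 0, 1, 0, 1, 2, 1, 0]

rank→(start, suffix):
  0 → (8, 'aadbbaebebdab')
  1 → (19, 'ab')
  2 → (5, 'abcaadbbaebebdab')
  3 → (9, 'adbbaebebdab')
  4 → (3, 'aeabcaadbbaebebdab')
  5 → (13, 'aebebdab')
  6 → (20, 'b')
  7 → (2, 'baeabcaadbbaebebdab')
  8 → (12, 'baebebdab')
  9 → (11, 'bbaebebdab')
  10 → (6, 'bcaadbbaebebdab')
  11 → (17, 'bdab')
  12 → (15, 'bebdab')
  13 → (7, 'caadbbaebebdab')
  14 → (18, 'dab')
  15 → (10, 'dbbaebebdab')
  16 → (4, 'eabcaadbbaebebdab')
  17 → (16, 'ebdab')
  18 → (14, 'ebebdab')
  19 → (0, 'efbaeabcaadbbaebebdab')
  20 → (1, 'fbaeabcaadbbaebebdab')

SA = [8, 19, 5, 9, 3, 13, 20, 2, 12, 11, 6, 17, 15, 7, 18, 10, 4, 16, 14, 0, 1]
rank  pair      lcp
   1  s[8:],s[19:]  1  'a'
   2  s[19:],s[5:]  2  'ab'
   3  s[5:],s[9:]  1  'a'
   4  s[9:],s[3:]  1  'a'
   5  s[3:],s[13:]  2  'ae'
   6  s[13:],s[20:]  0  ''
   7  s[20:],s[2:]  1  'b'
   8  s[2:],s[12:]  3  'bae'
   9  s[12:],s[11:]  1  'b'
  10  s[11:],s[6:]  1  'b'
  11  s[6:],s[17:]  1  'b'
  12  s[17:],s[15:]  1  'b'
  13  s[15:],s[7:]  0  ''
  14  s[7:],s[18:]  0  ''
  15  s[18:],s[10:]  1  'd'
  16  s[10:],s[4:]  0  ''
  17  s[4:],s[16:]  1  'e'
  18  s[16:],s[14:]  2  'eb'
  19  s[14:],s[0:]  1  'e'
  20  s[0:],s[1:]  0  ''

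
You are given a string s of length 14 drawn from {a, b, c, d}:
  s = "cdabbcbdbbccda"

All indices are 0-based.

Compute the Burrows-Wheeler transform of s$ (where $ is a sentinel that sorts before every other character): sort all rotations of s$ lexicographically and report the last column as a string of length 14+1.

rank  rotation         last
    0  $cdabbcbdbbccda  a
    1  a$cdabbcbdbbccd  d
    2  abbcbdbbccda$cd  d
    3  bbcbdbbccda$cda  a
    4  bbccda$cdabbcbd  d
    5  bcbdbbccda$cdab  b
    6  bccda$cdabbcbdb  b
    7  bdbbccda$cdabbc  c
    8  cbdbbccda$cdabb  b
    9  ccda$cdabbcbdbb  b
   10  cda$cdabbcbdbbc  c
   11  cdabbcbdbbccda$  $
   12  da$cdabbcbdbbcc  c
   13  dabbcbdbbccda$c  c
   14  dbbccda$cdabbcb  b

addadbbcbbc$ccb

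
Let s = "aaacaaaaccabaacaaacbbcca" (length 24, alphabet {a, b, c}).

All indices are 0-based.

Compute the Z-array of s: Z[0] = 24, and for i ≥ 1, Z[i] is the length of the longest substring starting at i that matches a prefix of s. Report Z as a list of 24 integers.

Z[0]=24
i=1: outside box; Z[1]=2 extend→box=[1,3)
i=2: min(r-i=1, Z[1]=2)=1; Z[2]=1
i=3: outside box; Z[3]=0
i=4: outside box; Z[4]=3 extend→box=[4,7)
i=5: min(r-i=2, Z[1]=2)=2; Z[5]=4 extend→box=[5,9)
i=6: min(r-i=3, Z[1]=2)=2; Z[6]=2
i=7: min(r-i=2, Z[2]=1)=1; Z[7]=1
i=8: min(r-i=1, Z[3]=0)=0; Z[8]=0
i=9: outside box; Z[9]=0
i=10: outside box; Z[10]=1 extend→box=[10,11)
i=11: outside box; Z[11]=0
i=12: outside box; Z[12]=2 extend→box=[12,14)
i=13: min(r-i=1, Z[1]=2)=1; Z[13]=1
i=14: outside box; Z[14]=0
i=15: outside box; Z[15]=4 extend→box=[15,19)
i=16: min(r-i=3, Z[1]=2)=2; Z[16]=2
i=17: min(r-i=2, Z[2]=1)=1; Z[17]=1
i=18: min(r-i=1, Z[3]=0)=0; Z[18]=0
i=19: outside box; Z[19]=0
i=20: outside box; Z[20]=0
i=21: outside box; Z[21]=0
i=22: outside box; Z[22]=0
i=23: outside box; Z[23]=1 extend→box=[23,24)

[24, 2, 1, 0, 3, 4, 2, 1, 0, 0, 1, 0, 2, 1, 0, 4, 2, 1, 0, 0, 0, 0, 0, 1]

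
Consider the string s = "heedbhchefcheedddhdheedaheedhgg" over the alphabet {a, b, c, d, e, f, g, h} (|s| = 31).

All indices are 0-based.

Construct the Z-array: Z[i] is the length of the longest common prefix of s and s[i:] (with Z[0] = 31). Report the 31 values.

[31, 0, 0, 0, 0, 1, 0, 2, 0, 0, 0, 4, 0, 0, 0, 0, 0, 1, 0, 4, 0, 0, 0, 0, 4, 0, 0, 0, 1, 0, 0]

Z[0]=31
i=1: outside box; Z[1]=0
i=2: outside box; Z[2]=0
i=3: outside box; Z[3]=0
i=4: outside box; Z[4]=0
i=5: outside box; Z[5]=1 extend→box=[5,6)
i=6: outside box; Z[6]=0
i=7: outside box; Z[7]=2 extend→box=[7,9)
i=8: min(r-i=1, Z[1]=0)=0; Z[8]=0
i=9: outside box; Z[9]=0
i=10: outside box; Z[10]=0
i=11: outside box; Z[11]=4 extend→box=[11,15)
i=12: min(r-i=3, Z[1]=0)=0; Z[12]=0
i=13: min(r-i=2, Z[2]=0)=0; Z[13]=0
i=14: min(r-i=1, Z[3]=0)=0; Z[14]=0
i=15: outside box; Z[15]=0
i=16: outside box; Z[16]=0
i=17: outside box; Z[17]=1 extend→box=[17,18)
i=18: outside box; Z[18]=0
i=19: outside box; Z[19]=4 extend→box=[19,23)
i=20: min(r-i=3, Z[1]=0)=0; Z[20]=0
i=21: min(r-i=2, Z[2]=0)=0; Z[21]=0
i=22: min(r-i=1, Z[3]=0)=0; Z[22]=0
i=23: outside box; Z[23]=0
i=24: outside box; Z[24]=4 extend→box=[24,28)
i=25: min(r-i=3, Z[1]=0)=0; Z[25]=0
i=26: min(r-i=2, Z[2]=0)=0; Z[26]=0
i=27: min(r-i=1, Z[3]=0)=0; Z[27]=0
i=28: outside box; Z[28]=1 extend→box=[28,29)
i=29: outside box; Z[29]=0
i=30: outside box; Z[30]=0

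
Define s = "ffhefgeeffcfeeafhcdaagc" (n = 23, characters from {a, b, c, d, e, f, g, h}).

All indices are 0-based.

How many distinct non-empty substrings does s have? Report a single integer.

rank→(start, suffix):
  0 → (19, 'aagc')
  1 → (14, 'afhcdaagc')
  2 → (20, 'agc')
  3 → (22, 'c')
  4 → (17, 'cdaagc')
  5 → (10, 'cfeeafhcdaagc')
  6 → (18, 'daagc')
  7 → (13, 'eafhcdaagc')
  8 → (12, 'eeafhcdaagc')
  9 → (6, 'eeffcfeeafhcdaagc')
  10 → (7, 'effcfeeafhcdaagc')
  11 → (3, 'efgeeffcfeeafhcdaagc')
  12 → (9, 'fcfeeafhcdaagc')
  13 → (11, 'feeafhcdaagc')
  14 → (8, 'ffcfeeafhcdaagc')
  15 → (0, 'ffhefgeeffcfeeafhcdaagc')
  16 → (4, 'fgeeffcfeeafhcdaagc')
  17 → (15, 'fhcdaagc')
  18 → (1, 'fhefgeeffcfeeafhcdaagc')
  19 → (21, 'gc')
  20 → (5, 'geeffcfeeafhcdaagc')
  21 → (16, 'hcdaagc')
  22 → (2, 'hefgeeffcfeeafhcdaagc')

SA = [19, 14, 20, 22, 17, 10, 18, 13, 12, 6, 7, 3, 9, 11, 8, 0, 4, 15, 1, 21, 5, 16, 2]
[i] adj suffixes → lcp
  [1] 19/14 → 1 ('a')
  [2] 14/20 → 1 ('a')
  [3] 20/22 → 0 ('')
  [4] 22/17 → 1 ('c')
  [5] 17/10 → 1 ('c')
  [6] 10/18 → 0 ('')
  [7] 18/13 → 0 ('')
  [8] 13/12 → 1 ('e')
  [9] 12/6 → 2 ('ee')
  [10] 6/7 → 1 ('e')
  [11] 7/3 → 2 ('ef')
  [12] 3/9 → 0 ('')
  [13] 9/11 → 1 ('f')
  [14] 11/8 → 1 ('f')
  [15] 8/0 → 2 ('ff')
  [16] 0/4 → 1 ('f')
  [17] 4/15 → 1 ('f')
  [18] 15/1 → 2 ('fh')
  [19] 1/21 → 0 ('')
  [20] 21/5 → 1 ('g')
  [21] 5/16 → 0 ('')
  [22] 16/2 → 1 ('h')

n(n+1)/2 = 23·24/2 = 276
Σ LCP = 0 + 1 + 1 + 0 + 1 + 1 + 0 + 0 + 1 + 2 + 1 + 2 + 0 + 1 + 1 + 2 + 1 + 1 + 2 + 0 + 1 + 0 + 1 = 20
distinct = 276 − 20 = 256

256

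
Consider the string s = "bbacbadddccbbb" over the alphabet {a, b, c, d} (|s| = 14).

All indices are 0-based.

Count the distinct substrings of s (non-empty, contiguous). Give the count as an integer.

rank→(start, suffix):
  0 → (2, 'acbadddccbbb')
  1 → (5, 'adddccbbb')
  2 → (13, 'b')
  3 → (1, 'bacbadddccbbb')
  4 → (4, 'badddccbbb')
  5 → (12, 'bb')
  6 → (0, 'bbacbadddccbbb')
  7 → (11, 'bbb')
  8 → (3, 'cbadddccbbb')
  9 → (10, 'cbbb')
  10 → (9, 'ccbbb')
  11 → (8, 'dccbbb')
  12 → (7, 'ddccbbb')
  13 → (6, 'dddccbbb')

SA = [2, 5, 13, 1, 4, 12, 0, 11, 3, 10, 9, 8, 7, 6]
[i] adj suffixes → lcp
  [1] 2/5 → 1 ('a')
  [2] 5/13 → 0 ('')
  [3] 13/1 → 1 ('b')
  [4] 1/4 → 2 ('ba')
  [5] 4/12 → 1 ('b')
  [6] 12/0 → 2 ('bb')
  [7] 0/11 → 2 ('bb')
  [8] 11/3 → 0 ('')
  [9] 3/10 → 2 ('cb')
  [10] 10/9 → 1 ('c')
  [11] 9/8 → 0 ('')
  [12] 8/7 → 1 ('d')
  [13] 7/6 → 2 ('dd')

n(n+1)/2 = 14·15/2 = 105
Σ LCP = 0 + 1 + 0 + 1 + 2 + 1 + 2 + 2 + 0 + 2 + 1 + 0 + 1 + 2 = 15
distinct = 105 − 15 = 90

90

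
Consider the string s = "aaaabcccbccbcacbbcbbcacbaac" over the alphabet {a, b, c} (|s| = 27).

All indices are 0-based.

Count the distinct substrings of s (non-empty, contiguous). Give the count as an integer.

323

rank→(start, suffix):
  0 → (0, 'aaaabcccbccbcacbbcbbcacbaac')
  1 → (1, 'aaabcccbccbcacbbcbbcacbaac')
  2 → (2, 'aabcccbccbcacbbcbbcacbaac')
  3 → (24, 'aac')
  4 → (3, 'abcccbccbcacbbcbbcacbaac')
  5 → (25, 'ac')
  6 → (21, 'acbaac')
  7 → (13, 'acbbcbbcacbaac')
  8 → (23, 'baac')
  9 → (18, 'bbcacbaac')
  10 → (15, 'bbcbbcacbaac')
  11 → (19, 'bcacbaac')
  12 → (11, 'bcacbbcbbcacbaac')
  13 → (16, 'bcbbcacbaac')
  14 → (8, 'bccbcacbbcbbcacbaac')
  15 → (4, 'bcccbccbcacbbcbbcacbaac')
  16 → (26, 'c')
  17 → (20, 'cacbaac')
  18 → (12, 'cacbbcbbcacbaac')
  19 → (22, 'cbaac')
  20 → (17, 'cbbcacbaac')
  21 → (14, 'cbbcbbcacbaac')
  22 → (10, 'cbcacbbcbbcacbaac')
  23 → (7, 'cbccbcacbbcbbcacbaac')
  24 → (9, 'ccbcacbbcbbcacbaac')
  25 → (6, 'ccbccbcacbbcbbcacbaac')
  26 → (5, 'cccbccbcacbbcbbcacbaac')

SA = [0, 1, 2, 24, 3, 25, 21, 13, 23, 18, 15, 19, 11, 16, 8, 4, 26, 20, 12, 22, 17, 14, 10, 7, 9, 6, 5]
[i] adj suffixes → lcp
  [1] 0/1 → 3 ('aaa')
  [2] 1/2 → 2 ('aa')
  [3] 2/24 → 2 ('aa')
  [4] 24/3 → 1 ('a')
  [5] 3/25 → 1 ('a')
  [6] 25/21 → 2 ('ac')
  [7] 21/13 → 3 ('acb')
  [8] 13/23 → 0 ('')
  [9] 23/18 → 1 ('b')
  [10] 18/15 → 3 ('bbc')
  [11] 15/19 → 1 ('b')
  [12] 19/11 → 5 ('bcacb')
  [13] 11/16 → 2 ('bc')
  [14] 16/8 → 2 ('bc')
  [15] 8/4 → 3 ('bcc')
  [16] 4/26 → 0 ('')
  [17] 26/20 → 1 ('c')
  [18] 20/12 → 4 ('cacb')
  [19] 12/22 → 1 ('c')
  [20] 22/17 → 2 ('cb')
  [21] 17/14 → 4 ('cbbc')
  [22] 14/10 → 2 ('cb')
  [23] 10/7 → 3 ('cbc')
  [24] 7/9 → 1 ('c')
  [25] 9/6 → 4 ('ccbc')
  [26] 6/5 → 2 ('cc')

n(n+1)/2 = 27·28/2 = 378
Σ LCP = 0 + 3 + 2 + 2 + 1 + 1 + 2 + 3 + 0 + 1 + 3 + 1 + 5 + 2 + 2 + 3 + 0 + 1 + 4 + 1 + 2 + 4 + 2 + 3 + 1 + 4 + 2 = 55
distinct = 378 − 55 = 323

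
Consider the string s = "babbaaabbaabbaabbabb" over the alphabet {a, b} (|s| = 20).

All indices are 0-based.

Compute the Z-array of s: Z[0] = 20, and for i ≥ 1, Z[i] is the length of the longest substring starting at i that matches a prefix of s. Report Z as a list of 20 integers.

[20, 0, 1, 2, 0, 0, 0, 1, 2, 0, 0, 1, 2, 0, 0, 1, 4, 0, 1, 1]

Z[0]=20
i=1: fresh scan; Z[1]=0
i=2: fresh scan; Z[2]=1 extend→box=[2,3)
i=3: fresh scan; Z[3]=2 extend→box=[3,5)
i=4: min(r-i=1, Z[1]=0)=0; Z[4]=0
i=5: fresh scan; Z[5]=0
i=6: fresh scan; Z[6]=0
i=7: fresh scan; Z[7]=1 extend→box=[7,8)
i=8: fresh scan; Z[8]=2 extend→box=[8,10)
i=9: min(r-i=1, Z[1]=0)=0; Z[9]=0
i=10: fresh scan; Z[10]=0
i=11: fresh scan; Z[11]=1 extend→box=[11,12)
i=12: fresh scan; Z[12]=2 extend→box=[12,14)
i=13: min(r-i=1, Z[1]=0)=0; Z[13]=0
i=14: fresh scan; Z[14]=0
i=15: fresh scan; Z[15]=1 extend→box=[15,16)
i=16: fresh scan; Z[16]=4 extend→box=[16,20)
i=17: min(r-i=3, Z[1]=0)=0; Z[17]=0
i=18: min(r-i=2, Z[2]=1)=1; Z[18]=1
i=19: min(r-i=1, Z[3]=2)=1; Z[19]=1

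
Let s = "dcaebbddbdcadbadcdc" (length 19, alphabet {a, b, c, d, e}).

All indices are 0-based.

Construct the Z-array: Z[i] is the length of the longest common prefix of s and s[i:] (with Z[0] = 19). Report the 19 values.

[19, 0, 0, 0, 0, 0, 1, 1, 0, 3, 0, 0, 1, 0, 0, 2, 0, 2, 0]

Z[0]=19
i=1: fresh scan; Z[1]=0
i=2: fresh scan; Z[2]=0
i=3: fresh scan; Z[3]=0
i=4: fresh scan; Z[4]=0
i=5: fresh scan; Z[5]=0
i=6: fresh scan; Z[6]=1 extend→box=[6,7)
i=7: fresh scan; Z[7]=1 extend→box=[7,8)
i=8: fresh scan; Z[8]=0
i=9: fresh scan; Z[9]=3 extend→box=[9,12)
i=10: min(r-i=2, Z[1]=0)=0; Z[10]=0
i=11: min(r-i=1, Z[2]=0)=0; Z[11]=0
i=12: fresh scan; Z[12]=1 extend→box=[12,13)
i=13: fresh scan; Z[13]=0
i=14: fresh scan; Z[14]=0
i=15: fresh scan; Z[15]=2 extend→box=[15,17)
i=16: min(r-i=1, Z[1]=0)=0; Z[16]=0
i=17: fresh scan; Z[17]=2 extend→box=[17,19)
i=18: min(r-i=1, Z[1]=0)=0; Z[18]=0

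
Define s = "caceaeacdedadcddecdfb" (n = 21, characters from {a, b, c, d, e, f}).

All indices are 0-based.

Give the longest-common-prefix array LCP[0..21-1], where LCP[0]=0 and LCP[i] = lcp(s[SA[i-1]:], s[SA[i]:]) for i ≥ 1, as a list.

sorted suffixes:
  #0 SA[0]=6  'acdedadcddecdfb'
  #1 SA[1]=1  'aceaeacdedadcddecdfb'
  #2 SA[2]=11  'adcddecdfb'
  #3 SA[3]=4  'aeacdedadcddecdfb'
  #4 SA[4]=20  'b'
  #5 SA[5]=0  'caceaeacdedadcddecdfb'
  #6 SA[6]=13  'cddecdfb'
  #7 SA[7]=7  'cdedadcddecdfb'
  #8 SA[8]=17  'cdfb'
  #9 SA[9]=2  'ceaeacdedadcddecdfb'
  #10 SA[10]=10  'dadcddecdfb'
  #11 SA[11]=12  'dcddecdfb'
  #12 SA[12]=14  'ddecdfb'
  #13 SA[13]=15  'decdfb'
  #14 SA[14]=8  'dedadcddecdfb'
  #15 SA[15]=18  'dfb'
  #16 SA[16]=5  'eacdedadcddecdfb'
  #17 SA[17]=3  'eaeacdedadcddecdfb'
  #18 SA[18]=16  'ecdfb'
  #19 SA[19]=9  'edadcddecdfb'
  #20 SA[20]=19  'fb'

SA = [6, 1, 11, 4, 20, 0, 13, 7, 17, 2, 10, 12, 14, 15, 8, 18, 5, 3, 16, 9, 19]
rank  pair      lcp
   1  s[6:],s[1:]  2  'ac'
   2  s[1:],s[11:]  1  'a'
   3  s[11:],s[4:]  1  'a'
   4  s[4:],s[20:]  0  ''
   5  s[20:],s[0:]  0  ''
   6  s[0:],s[13:]  1  'c'
   7  s[13:],s[7:]  2  'cd'
   8  s[7:],s[17:]  2  'cd'
   9  s[17:],s[2:]  1  'c'
  10  s[2:],s[10:]  0  ''
  11  s[10:],s[12:]  1  'd'
  12  s[12:],s[14:]  1  'd'
  13  s[14:],s[15:]  1  'd'
  14  s[15:],s[8:]  2  'de'
  15  s[8:],s[18:]  1  'd'
  16  s[18:],s[5:]  0  ''
  17  s[5:],s[3:]  2  'ea'
  18  s[3:],s[16:]  1  'e'
  19  s[16:],s[9:]  1  'e'
  20  s[9:],s[19:]  0  ''

[0, 2, 1, 1, 0, 0, 1, 2, 2, 1, 0, 1, 1, 1, 2, 1, 0, 2, 1, 1, 0]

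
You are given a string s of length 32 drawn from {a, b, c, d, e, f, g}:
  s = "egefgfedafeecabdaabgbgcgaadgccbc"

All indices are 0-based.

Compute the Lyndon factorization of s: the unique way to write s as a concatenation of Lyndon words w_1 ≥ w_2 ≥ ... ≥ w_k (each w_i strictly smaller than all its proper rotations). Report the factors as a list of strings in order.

["eg", "efgf", "e", "d", "afeec", "abd", "aabgbgcgaadgccbc"]

emit factor 1: 'eg' (i=0, period=2)
emit factor 2: 'efgf' (i=2, period=4)
emit factor 3: 'e' (i=6, period=1)
emit factor 4: 'd' (i=7, period=1)
emit factor 5: 'afeec' (i=8, period=5)
emit factor 6: 'abd' (i=13, period=3)
emit factor 7: 'aabgbgcgaadgccbc' (i=16, period=16)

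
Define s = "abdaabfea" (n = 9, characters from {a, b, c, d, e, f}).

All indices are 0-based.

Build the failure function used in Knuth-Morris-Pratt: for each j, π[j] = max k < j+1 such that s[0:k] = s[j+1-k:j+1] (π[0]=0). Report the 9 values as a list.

[0, 0, 0, 1, 1, 2, 0, 0, 1]

π[0] = 0
j=1 s[j]='b': π[1]=0 (border '')
j=2 s[j]='d': π[2]=0 (border '')
j=3 s[j]='a': π[3]=1 (border 'a')
j=4 s[j]='a': k: 1→0; π[4]=1 (border 'a')
j=5 s[j]='b': π[5]=2 (border 'ab')
j=6 s[j]='f': k: 2→0; π[6]=0 (border '')
j=7 s[j]='e': π[7]=0 (border '')
j=8 s[j]='a': π[8]=1 (border 'a')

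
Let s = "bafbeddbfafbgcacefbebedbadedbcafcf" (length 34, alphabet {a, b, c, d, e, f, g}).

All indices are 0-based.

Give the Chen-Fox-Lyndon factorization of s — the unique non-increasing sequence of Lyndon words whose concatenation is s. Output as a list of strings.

["b", "afbeddbfafbgc", "acefbebedbadedbcafcf"]

emit factor 1: 'b' (i=0, period=1)
emit factor 2: 'afbeddbfafbgc' (i=1, period=13)
emit factor 3: 'acefbebedbadedbcafcf' (i=14, period=20)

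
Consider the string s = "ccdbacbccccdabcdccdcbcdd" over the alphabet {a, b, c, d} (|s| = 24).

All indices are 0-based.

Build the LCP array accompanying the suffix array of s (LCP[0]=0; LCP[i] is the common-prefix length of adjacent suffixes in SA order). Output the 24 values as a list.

rank | idx | suffix
   0 |  12 | abcdccdcbcdd
   1 |   4 | acbccccdabcdccdcbcdd
   2 |   3 | bacbccccdabcdccdcbcdd
   3 |   6 | bccccdabcdccdcbcdd
   4 |  13 | bcdccdcbcdd
   5 |  20 | bcdd
   6 |   5 | cbccccdabcdccdcbcdd
   7 |  19 | cbcdd
   8 |   7 | ccccdabcdccdcbcdd
   9 |   8 | cccdabcdccdcbcdd
  10 |   9 | ccdabcdccdcbcdd
  11 |   0 | ccdbacbccccdabcdccdcbcdd
  12 |  16 | ccdcbcdd
  13 |  10 | cdabcdccdcbcdd
  14 |   1 | cdbacbccccdabcdccdcbcdd
  15 |  17 | cdcbcdd
  16 |  14 | cdccdcbcdd
  17 |  21 | cdd
  18 |  23 | d
  19 |  11 | dabcdccdcbcdd
  20 |   2 | dbacbccccdabcdccdcbcdd
  21 |  18 | dcbcdd
  22 |  15 | dccdcbcdd
  23 |  22 | dd

SA = [12, 4, 3, 6, 13, 20, 5, 19, 7, 8, 9, 0, 16, 10, 1, 17, 14, 21, 23, 11, 2, 18, 15, 22]
i: (SA[i-1],SA[i]) lcp shared
  1: (12,4) 1 'a'
  2: (4,3) 0 ''
  3: (3,6) 1 'b'
  4: (6,13) 2 'bc'
  5: (13,20) 3 'bcd'
  6: (20,5) 0 ''
  7: (5,19) 3 'cbc'
  8: (19,7) 1 'c'
  9: (7,8) 3 'ccc'
  10: (8,9) 2 'cc'
  11: (9,0) 3 'ccd'
  12: (0,16) 3 'ccd'
  13: (16,10) 1 'c'
  14: (10,1) 2 'cd'
  15: (1,17) 2 'cd'
  16: (17,14) 3 'cdc'
  17: (14,21) 2 'cd'
  18: (21,23) 0 ''
  19: (23,11) 1 'd'
  20: (11,2) 1 'd'
  21: (2,18) 1 'd'
  22: (18,15) 2 'dc'
  23: (15,22) 1 'd'

[0, 1, 0, 1, 2, 3, 0, 3, 1, 3, 2, 3, 3, 1, 2, 2, 3, 2, 0, 1, 1, 1, 2, 1]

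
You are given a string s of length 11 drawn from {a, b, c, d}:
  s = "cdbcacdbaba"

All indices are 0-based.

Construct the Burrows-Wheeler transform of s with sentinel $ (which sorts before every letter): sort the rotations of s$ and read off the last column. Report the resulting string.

abbcaddba$cc

rank  rotation      last
    0  $cdbcacdbaba  a
    1  a$cdbcacdbab  b
    2  aba$cdbcacdb  b
    3  acdbaba$cdbc  c
    4  ba$cdbcacdba  a
    5  baba$cdbcacd  d
    6  bcacdbaba$cd  d
    7  cacdbaba$cdb  b
    8  cdbaba$cdbca  a
    9  cdbcacdbaba$  $
   10  dbaba$cdbcac  c
   11  dbcacdbaba$c  c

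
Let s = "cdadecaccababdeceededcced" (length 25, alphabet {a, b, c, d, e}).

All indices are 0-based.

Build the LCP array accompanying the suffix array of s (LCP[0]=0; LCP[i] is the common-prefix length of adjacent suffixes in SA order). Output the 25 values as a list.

[0, 2, 1, 1, 0, 1, 0, 2, 1, 2, 1, 1, 2, 0, 1, 1, 1, 3, 2, 0, 2, 1, 2, 2, 1]

rank→(start, suffix):
  0 → (9, 'ababdeceededcced')
  1 → (11, 'abdeceededcced')
  2 → (6, 'accababdeceededcced')
  3 → (2, 'adecaccababdeceededcced')
  4 → (10, 'babdeceededcced')
  5 → (12, 'bdeceededcced')
  6 → (8, 'cababdeceededcced')
  7 → (5, 'caccababdeceededcced')
  8 → (7, 'ccababdeceededcced')
  9 → (21, 'cced')
  10 → (0, 'cdadecaccababdeceededcced')
  11 → (22, 'ced')
  12 → (15, 'ceededcced')
  13 → (24, 'd')
  14 → (1, 'dadecaccababdeceededcced')
  15 → (20, 'dcced')
  16 → (3, 'decaccababdeceededcced')
  17 → (13, 'deceededcced')
  18 → (18, 'dedcced')
  19 → (4, 'ecaccababdeceededcced')
  20 → (14, 'eceededcced')
  21 → (23, 'ed')
  22 → (19, 'edcced')
  23 → (17, 'ededcced')
  24 → (16, 'eededcced')

SA = [9, 11, 6, 2, 10, 12, 8, 5, 7, 21, 0, 22, 15, 24, 1, 20, 3, 13, 18, 4, 14, 23, 19, 17, 16]
[i] adj suffixes → lcp
  [1] 9/11 → 2 ('ab')
  [2] 11/6 → 1 ('a')
  [3] 6/2 → 1 ('a')
  [4] 2/10 → 0 ('')
  [5] 10/12 → 1 ('b')
  [6] 12/8 → 0 ('')
  [7] 8/5 → 2 ('ca')
  [8] 5/7 → 1 ('c')
  [9] 7/21 → 2 ('cc')
  [10] 21/0 → 1 ('c')
  [11] 0/22 → 1 ('c')
  [12] 22/15 → 2 ('ce')
  [13] 15/24 → 0 ('')
  [14] 24/1 → 1 ('d')
  [15] 1/20 → 1 ('d')
  [16] 20/3 → 1 ('d')
  [17] 3/13 → 3 ('dec')
  [18] 13/18 → 2 ('de')
  [19] 18/4 → 0 ('')
  [20] 4/14 → 2 ('ec')
  [21] 14/23 → 1 ('e')
  [22] 23/19 → 2 ('ed')
  [23] 19/17 → 2 ('ed')
  [24] 17/16 → 1 ('e')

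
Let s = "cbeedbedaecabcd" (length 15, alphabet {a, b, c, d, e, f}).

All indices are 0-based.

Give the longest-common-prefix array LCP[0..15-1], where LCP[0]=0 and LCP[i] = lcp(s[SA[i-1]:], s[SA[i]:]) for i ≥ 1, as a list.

[0, 1, 0, 1, 2, 0, 1, 1, 0, 1, 1, 0, 1, 2, 1]

rank | idx | suffix
   0 |  11 | abcd
   1 |   8 | aecabcd
   2 |  12 | bcd
   3 |   5 | bedaecabcd
   4 |   1 | beedbedaecabcd
   5 |  10 | cabcd
   6 |   0 | cbeedbedaecabcd
   7 |  13 | cd
   8 |  14 | d
   9 |   7 | daecabcd
  10 |   4 | dbedaecabcd
  11 |   9 | ecabcd
  12 |   6 | edaecabcd
  13 |   3 | edbedaecabcd
  14 |   2 | eedbedaecabcd

SA = [11, 8, 12, 5, 1, 10, 0, 13, 14, 7, 4, 9, 6, 3, 2]
rank  pair      lcp
   1  s[11:],s[8:]  1  'a'
   2  s[8:],s[12:]  0  ''
   3  s[12:],s[5:]  1  'b'
   4  s[5:],s[1:]  2  'be'
   5  s[1:],s[10:]  0  ''
   6  s[10:],s[0:]  1  'c'
   7  s[0:],s[13:]  1  'c'
   8  s[13:],s[14:]  0  ''
   9  s[14:],s[7:]  1  'd'
  10  s[7:],s[4:]  1  'd'
  11  s[4:],s[9:]  0  ''
  12  s[9:],s[6:]  1  'e'
  13  s[6:],s[3:]  2  'ed'
  14  s[3:],s[2:]  1  'e'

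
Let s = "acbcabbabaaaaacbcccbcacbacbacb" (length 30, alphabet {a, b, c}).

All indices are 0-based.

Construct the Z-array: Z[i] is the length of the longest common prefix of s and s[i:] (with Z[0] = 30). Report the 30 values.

[30, 0, 0, 0, 1, 0, 0, 1, 0, 1, 1, 1, 1, 4, 0, 0, 0, 0, 0, 0, 0, 3, 0, 0, 3, 0, 0, 3, 0, 0]

Z[0]=30
i=1: fresh scan; Z[1]=0
i=2: fresh scan; Z[2]=0
i=3: fresh scan; Z[3]=0
i=4: fresh scan; Z[4]=1 extend→box=[4,5)
i=5: fresh scan; Z[5]=0
i=6: fresh scan; Z[6]=0
i=7: fresh scan; Z[7]=1 extend→box=[7,8)
i=8: fresh scan; Z[8]=0
i=9: fresh scan; Z[9]=1 extend→box=[9,10)
i=10: fresh scan; Z[10]=1 extend→box=[10,11)
i=11: fresh scan; Z[11]=1 extend→box=[11,12)
i=12: fresh scan; Z[12]=1 extend→box=[12,13)
i=13: fresh scan; Z[13]=4 extend→box=[13,17)
i=14: min(r-i=3, Z[1]=0)=0; Z[14]=0
i=15: min(r-i=2, Z[2]=0)=0; Z[15]=0
i=16: min(r-i=1, Z[3]=0)=0; Z[16]=0
i=17: fresh scan; Z[17]=0
i=18: fresh scan; Z[18]=0
i=19: fresh scan; Z[19]=0
i=20: fresh scan; Z[20]=0
i=21: fresh scan; Z[21]=3 extend→box=[21,24)
i=22: min(r-i=2, Z[1]=0)=0; Z[22]=0
i=23: min(r-i=1, Z[2]=0)=0; Z[23]=0
i=24: fresh scan; Z[24]=3 extend→box=[24,27)
i=25: min(r-i=2, Z[1]=0)=0; Z[25]=0
i=26: min(r-i=1, Z[2]=0)=0; Z[26]=0
i=27: fresh scan; Z[27]=3 extend→box=[27,30)
i=28: min(r-i=2, Z[1]=0)=0; Z[28]=0
i=29: min(r-i=1, Z[2]=0)=0; Z[29]=0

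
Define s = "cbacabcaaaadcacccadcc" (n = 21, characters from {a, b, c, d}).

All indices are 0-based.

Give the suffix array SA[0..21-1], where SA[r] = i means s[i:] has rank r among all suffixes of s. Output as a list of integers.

[7, 8, 9, 4, 2, 13, 10, 17, 1, 5, 20, 6, 3, 12, 16, 0, 19, 15, 14, 11, 18]

rank→(start, suffix):
  0 → (7, 'aaaadcacccadcc')
  1 → (8, 'aaadcacccadcc')
  2 → (9, 'aadcacccadcc')
  3 → (4, 'abcaaaadcacccadcc')
  4 → (2, 'acabcaaaadcacccadcc')
  5 → (13, 'acccadcc')
  6 → (10, 'adcacccadcc')
  7 → (17, 'adcc')
  8 → (1, 'bacabcaaaadcacccadcc')
  9 → (5, 'bcaaaadcacccadcc')
  10 → (20, 'c')
  11 → (6, 'caaaadcacccadcc')
  12 → (3, 'cabcaaaadcacccadcc')
  13 → (12, 'cacccadcc')
  14 → (16, 'cadcc')
  15 → (0, 'cbacabcaaaadcacccadcc')
  16 → (19, 'cc')
  17 → (15, 'ccadcc')
  18 → (14, 'cccadcc')
  19 → (11, 'dcacccadcc')
  20 → (18, 'dcc')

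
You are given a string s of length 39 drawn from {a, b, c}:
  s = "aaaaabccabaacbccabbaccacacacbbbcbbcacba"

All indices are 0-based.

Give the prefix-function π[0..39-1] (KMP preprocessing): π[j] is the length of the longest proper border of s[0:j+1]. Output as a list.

[0, 1, 2, 3, 4, 0, 0, 0, 1, 0, 1, 2, 0, 0, 0, 0, 1, 0, 0, 1, 0, 0, 1, 0, 1, 0, 1, 0, 0, 0, 0, 0, 0, 0, 0, 1, 0, 0, 1]

π[0] = 0
j=1 s[j]='a': π[1]=1 (border 'a')
j=2 s[j]='a': π[2]=2 (border 'aa')
j=3 s[j]='a': π[3]=3 (border 'aaa')
j=4 s[j]='a': π[4]=4 (border 'aaaa')
j=5 s[j]='b': k: 4→3→2→1→0; π[5]=0 (border '')
j=6 s[j]='c': π[6]=0 (border '')
j=7 s[j]='c': π[7]=0 (border '')
j=8 s[j]='a': π[8]=1 (border 'a')
j=9 s[j]='b': k: 1→0; π[9]=0 (border '')
j=10 s[j]='a': π[10]=1 (border 'a')
j=11 s[j]='a': π[11]=2 (border 'aa')
j=12 s[j]='c': k: 2→1→0; π[12]=0 (border '')
j=13 s[j]='b': π[13]=0 (border '')
j=14 s[j]='c': π[14]=0 (border '')
j=15 s[j]='c': π[15]=0 (border '')
j=16 s[j]='a': π[16]=1 (border 'a')
j=17 s[j]='b': k: 1→0; π[17]=0 (border '')
j=18 s[j]='b': π[18]=0 (border '')
j=19 s[j]='a': π[19]=1 (border 'a')
j=20 s[j]='c': k: 1→0; π[20]=0 (border '')
j=21 s[j]='c': π[21]=0 (border '')
j=22 s[j]='a': π[22]=1 (border 'a')
j=23 s[j]='c': k: 1→0; π[23]=0 (border '')
j=24 s[j]='a': π[24]=1 (border 'a')
j=25 s[j]='c': k: 1→0; π[25]=0 (border '')
j=26 s[j]='a': π[26]=1 (border 'a')
j=27 s[j]='c': k: 1→0; π[27]=0 (border '')
j=28 s[j]='b': π[28]=0 (border '')
j=29 s[j]='b': π[29]=0 (border '')
j=30 s[j]='b': π[30]=0 (border '')
j=31 s[j]='c': π[31]=0 (border '')
j=32 s[j]='b': π[32]=0 (border '')
j=33 s[j]='b': π[33]=0 (border '')
j=34 s[j]='c': π[34]=0 (border '')
j=35 s[j]='a': π[35]=1 (border 'a')
j=36 s[j]='c': k: 1→0; π[36]=0 (border '')
j=37 s[j]='b': π[37]=0 (border '')
j=38 s[j]='a': π[38]=1 (border 'a')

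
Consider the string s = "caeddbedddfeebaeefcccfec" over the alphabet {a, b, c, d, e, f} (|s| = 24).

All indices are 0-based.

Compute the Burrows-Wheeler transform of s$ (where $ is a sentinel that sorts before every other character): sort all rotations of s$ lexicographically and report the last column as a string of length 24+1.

ccbede$fccdeeddefabfaeecd

rank  rotation                   last
    0  $caeddbedddfeebaeefcccfec  c
    1  aeddbedddfeebaeefcccfec$c  c
    2  aeefcccfec$caeddbedddfeeb  b
    3  baeefcccfec$caeddbedddfee  e
    4  bedddfeebaeefcccfec$caedd  d
    5  c$caeddbedddfeebaeefcccfe  e
    6  caeddbedddfeebaeefcccfec$  $
    7  cccfec$caeddbedddfeebaeef  f
    8  ccfec$caeddbedddfeebaeefc  c
    9  cfec$caeddbedddfeebaeefcc  c
   10  dbedddfeebaeefcccfec$caed  d
   11  ddbedddfeebaeefcccfec$cae  e
   12  dddfeebaeefcccfec$caeddbe  e
   13  ddfeebaeefcccfec$caeddbed  d
   14  dfeebaeefcccfec$caeddbedd  d
   15  ebaeefcccfec$caeddbedddfe  e
   16  ec$caeddbedddfeebaeefcccf  f
   17  eddbedddfeebaeefcccfec$ca  a
   18  edddfeebaeefcccfec$caeddb  b
   19  eebaeefcccfec$caeddbedddf  f
   20  eefcccfec$caeddbedddfeeba  a
   21  efcccfec$caeddbedddfeebae  e
   22  fcccfec$caeddbedddfeebaee  e
   23  fec$caeddbedddfeebaeefccc  c
   24  feebaeefcccfec$caeddbeddd  d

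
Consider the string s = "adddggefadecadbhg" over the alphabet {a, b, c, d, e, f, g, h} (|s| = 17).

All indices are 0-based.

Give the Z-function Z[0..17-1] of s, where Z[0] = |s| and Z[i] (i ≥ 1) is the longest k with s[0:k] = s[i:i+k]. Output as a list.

[17, 0, 0, 0, 0, 0, 0, 0, 2, 0, 0, 0, 2, 0, 0, 0, 0]

Z[0]=17
i=1: i≥r, start 0; Z[1]=0
i=2: i≥r, start 0; Z[2]=0
i=3: i≥r, start 0; Z[3]=0
i=4: i≥r, start 0; Z[4]=0
i=5: i≥r, start 0; Z[5]=0
i=6: i≥r, start 0; Z[6]=0
i=7: i≥r, start 0; Z[7]=0
i=8: i≥r, start 0; Z[8]=2 scan→box=[8,10)
i=9: min(r-i=1, Z[1]=0)=0; Z[9]=0
i=10: i≥r, start 0; Z[10]=0
i=11: i≥r, start 0; Z[11]=0
i=12: i≥r, start 0; Z[12]=2 scan→box=[12,14)
i=13: min(r-i=1, Z[1]=0)=0; Z[13]=0
i=14: i≥r, start 0; Z[14]=0
i=15: i≥r, start 0; Z[15]=0
i=16: i≥r, start 0; Z[16]=0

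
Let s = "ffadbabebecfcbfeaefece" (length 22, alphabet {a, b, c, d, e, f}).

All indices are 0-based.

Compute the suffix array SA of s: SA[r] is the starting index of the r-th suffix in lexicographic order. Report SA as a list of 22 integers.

sorted suffixes:
  #0 SA[0]=5  'abebecfcbfeaefece'
  #1 SA[1]=2  'adbabebecfcbfeaefece'
  #2 SA[2]=16  'aefece'
  #3 SA[3]=4  'babebecfcbfeaefece'
  #4 SA[4]=6  'bebecfcbfeaefece'
  #5 SA[5]=8  'becfcbfeaefece'
  #6 SA[6]=13  'bfeaefece'
  #7 SA[7]=12  'cbfeaefece'
  #8 SA[8]=20  'ce'
  #9 SA[9]=10  'cfcbfeaefece'
  #10 SA[10]=3  'dbabebecfcbfeaefece'
  #11 SA[11]=21  'e'
  #12 SA[12]=15  'eaefece'
  #13 SA[13]=7  'ebecfcbfeaefece'
  #14 SA[14]=19  'ece'
  #15 SA[15]=9  'ecfcbfeaefece'
  #16 SA[16]=17  'efece'
  #17 SA[17]=1  'fadbabebecfcbfeaefece'
  #18 SA[18]=11  'fcbfeaefece'
  #19 SA[19]=14  'feaefece'
  #20 SA[20]=18  'fece'
  #21 SA[21]=0  'ffadbabebecfcbfeaefece'

[5, 2, 16, 4, 6, 8, 13, 12, 20, 10, 3, 21, 15, 7, 19, 9, 17, 1, 11, 14, 18, 0]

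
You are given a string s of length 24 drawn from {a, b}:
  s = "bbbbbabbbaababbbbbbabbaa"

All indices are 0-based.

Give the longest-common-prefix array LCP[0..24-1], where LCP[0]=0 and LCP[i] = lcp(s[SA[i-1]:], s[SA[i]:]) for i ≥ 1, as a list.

sorted suffixes:
  #0 SA[0]=23  'a'
  #1 SA[1]=22  'aa'
  #2 SA[2]=9  'aababbbbbbabbaa'
  #3 SA[3]=10  'ababbbbbbabbaa'
  #4 SA[4]=19  'abbaa'
  #5 SA[5]=5  'abbbaababbbbbbabbaa'
  #6 SA[6]=12  'abbbbbbabbaa'
  #7 SA[7]=21  'baa'
  #8 SA[8]=8  'baababbbbbbabbaa'
  #9 SA[9]=18  'babbaa'
  #10 SA[10]=4  'babbbaababbbbbbabbaa'
  #11 SA[11]=11  'babbbbbbabbaa'
  #12 SA[12]=20  'bbaa'
  #13 SA[13]=7  'bbaababbbbbbabbaa'
  #14 SA[14]=17  'bbabbaa'
  #15 SA[15]=3  'bbabbbaababbbbbbabbaa'
  #16 SA[16]=6  'bbbaababbbbbbabbaa'
  #17 SA[17]=16  'bbbabbaa'
  #18 SA[18]=2  'bbbabbbaababbbbbbabbaa'
  #19 SA[19]=15  'bbbbabbaa'
  #20 SA[20]=1  'bbbbabbbaababbbbbbabbaa'
  #21 SA[21]=14  'bbbbbabbaa'
  #22 SA[22]=0  'bbbbbabbbaababbbbbbabbaa'
  #23 SA[23]=13  'bbbbbbabbaa'

SA = [23, 22, 9, 10, 19, 5, 12, 21, 8, 18, 4, 11, 20, 7, 17, 3, 6, 16, 2, 15, 1, 14, 0, 13]
i: (SA[i-1],SA[i]) lcp shared
  1: (23,22) 1 'a'
  2: (22,9) 2 'aa'
  3: (9,10) 1 'a'
  4: (10,19) 2 'ab'
  5: (19,5) 3 'abb'
  6: (5,12) 4 'abbb'
  7: (12,21) 0 ''
  8: (21,8) 3 'baa'
  9: (8,18) 2 'ba'
  10: (18,4) 4 'babb'
  11: (4,11) 5 'babbb'
  12: (11,20) 1 'b'
  13: (20,7) 4 'bbaa'
  14: (7,17) 3 'bba'
  15: (17,3) 5 'bbabb'
  16: (3,6) 2 'bb'
  17: (6,16) 4 'bbba'
  18: (16,2) 6 'bbbabb'
  19: (2,15) 3 'bbb'
  20: (15,1) 7 'bbbbabb'
  21: (1,14) 4 'bbbb'
  22: (14,0) 8 'bbbbbabb'
  23: (0,13) 5 'bbbbb'

[0, 1, 2, 1, 2, 3, 4, 0, 3, 2, 4, 5, 1, 4, 3, 5, 2, 4, 6, 3, 7, 4, 8, 5]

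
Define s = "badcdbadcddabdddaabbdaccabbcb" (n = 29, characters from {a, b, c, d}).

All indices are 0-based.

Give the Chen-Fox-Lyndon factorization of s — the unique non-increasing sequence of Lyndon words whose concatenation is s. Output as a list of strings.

["b", "adcdbadcdd", "abddd", "aabbdaccabbcb"]

emit factor 1: 'b' (i=0, period=1)
emit factor 2: 'adcdbadcdd' (i=1, period=10)
emit factor 3: 'abddd' (i=11, period=5)
emit factor 4: 'aabbdaccabbcb' (i=16, period=13)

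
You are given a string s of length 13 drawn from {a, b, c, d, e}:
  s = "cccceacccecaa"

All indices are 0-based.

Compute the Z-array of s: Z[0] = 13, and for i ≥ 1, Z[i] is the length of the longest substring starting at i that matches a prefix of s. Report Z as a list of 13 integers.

Z[0]=13
i=1: fresh scan; Z[1]=3 extend→box=[1,4)
i=2: min(r-i=2, Z[1]=3)=2; Z[2]=2
i=3: min(r-i=1, Z[2]=2)=1; Z[3]=1
i=4: fresh scan; Z[4]=0
i=5: fresh scan; Z[5]=0
i=6: fresh scan; Z[6]=3 extend→box=[6,9)
i=7: min(r-i=2, Z[1]=3)=2; Z[7]=2
i=8: min(r-i=1, Z[2]=2)=1; Z[8]=1
i=9: fresh scan; Z[9]=0
i=10: fresh scan; Z[10]=1 extend→box=[10,11)
i=11: fresh scan; Z[11]=0
i=12: fresh scan; Z[12]=0

[13, 3, 2, 1, 0, 0, 3, 2, 1, 0, 1, 0, 0]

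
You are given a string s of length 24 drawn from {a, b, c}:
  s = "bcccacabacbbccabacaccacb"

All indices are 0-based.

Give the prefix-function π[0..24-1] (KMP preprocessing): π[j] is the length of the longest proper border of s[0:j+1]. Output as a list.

[0, 0, 0, 0, 0, 0, 0, 1, 0, 0, 1, 1, 2, 3, 0, 1, 0, 0, 0, 0, 0, 0, 0, 1]

π[0] = 0
j=1 s[j]='c': π[1]=0 (border '')
j=2 s[j]='c': π[2]=0 (border '')
j=3 s[j]='c': π[3]=0 (border '')
j=4 s[j]='a': π[4]=0 (border '')
j=5 s[j]='c': π[5]=0 (border '')
j=6 s[j]='a': π[6]=0 (border '')
j=7 s[j]='b': π[7]=1 (border 'b')
j=8 s[j]='a': k: 1→0; π[8]=0 (border '')
j=9 s[j]='c': π[9]=0 (border '')
j=10 s[j]='b': π[10]=1 (border 'b')
j=11 s[j]='b': k: 1→0; π[11]=1 (border 'b')
j=12 s[j]='c': π[12]=2 (border 'bc')
j=13 s[j]='c': π[13]=3 (border 'bcc')
j=14 s[j]='a': k: 3→0; π[14]=0 (border '')
j=15 s[j]='b': π[15]=1 (border 'b')
j=16 s[j]='a': k: 1→0; π[16]=0 (border '')
j=17 s[j]='c': π[17]=0 (border '')
j=18 s[j]='a': π[18]=0 (border '')
j=19 s[j]='c': π[19]=0 (border '')
j=20 s[j]='c': π[20]=0 (border '')
j=21 s[j]='a': π[21]=0 (border '')
j=22 s[j]='c': π[22]=0 (border '')
j=23 s[j]='b': π[23]=1 (border 'b')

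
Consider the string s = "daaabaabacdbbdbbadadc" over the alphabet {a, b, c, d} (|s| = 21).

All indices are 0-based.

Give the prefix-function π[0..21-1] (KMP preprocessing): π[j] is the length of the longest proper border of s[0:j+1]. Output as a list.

π[0] = 0
j=1 s[j]='a': π[1]=0 (border '')
j=2 s[j]='a': π[2]=0 (border '')
j=3 s[j]='a': π[3]=0 (border '')
j=4 s[j]='b': π[4]=0 (border '')
j=5 s[j]='a': π[5]=0 (border '')
j=6 s[j]='a': π[6]=0 (border '')
j=7 s[j]='b': π[7]=0 (border '')
j=8 s[j]='a': π[8]=0 (border '')
j=9 s[j]='c': π[9]=0 (border '')
j=10 s[j]='d': π[10]=1 (border 'd')
j=11 s[j]='b': k: 1→0; π[11]=0 (border '')
j=12 s[j]='b': π[12]=0 (border '')
j=13 s[j]='d': π[13]=1 (border 'd')
j=14 s[j]='b': k: 1→0; π[14]=0 (border '')
j=15 s[j]='b': π[15]=0 (border '')
j=16 s[j]='a': π[16]=0 (border '')
j=17 s[j]='d': π[17]=1 (border 'd')
j=18 s[j]='a': π[18]=2 (border 'da')
j=19 s[j]='d': k: 2→0; π[19]=1 (border 'd')
j=20 s[j]='c': k: 1→0; π[20]=0 (border '')

[0, 0, 0, 0, 0, 0, 0, 0, 0, 0, 1, 0, 0, 1, 0, 0, 0, 1, 2, 1, 0]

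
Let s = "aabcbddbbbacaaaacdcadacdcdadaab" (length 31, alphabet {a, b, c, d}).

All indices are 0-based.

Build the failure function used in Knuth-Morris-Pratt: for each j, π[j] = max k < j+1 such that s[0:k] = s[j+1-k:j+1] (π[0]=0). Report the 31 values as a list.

π[0] = 0
j=1 s[j]='a': π[1]=1 (border 'a')
j=2 s[j]='b': k: 1→0; π[2]=0 (border '')
j=3 s[j]='c': π[3]=0 (border '')
j=4 s[j]='b': π[4]=0 (border '')
j=5 s[j]='d': π[5]=0 (border '')
j=6 s[j]='d': π[6]=0 (border '')
j=7 s[j]='b': π[7]=0 (border '')
j=8 s[j]='b': π[8]=0 (border '')
j=9 s[j]='b': π[9]=0 (border '')
j=10 s[j]='a': π[10]=1 (border 'a')
j=11 s[j]='c': k: 1→0; π[11]=0 (border '')
j=12 s[j]='a': π[12]=1 (border 'a')
j=13 s[j]='a': π[13]=2 (border 'aa')
j=14 s[j]='a': k: 2→1; π[14]=2 (border 'aa')
j=15 s[j]='a': k: 2→1; π[15]=2 (border 'aa')
j=16 s[j]='c': k: 2→1→0; π[16]=0 (border '')
j=17 s[j]='d': π[17]=0 (border '')
j=18 s[j]='c': π[18]=0 (border '')
j=19 s[j]='a': π[19]=1 (border 'a')
j=20 s[j]='d': k: 1→0; π[20]=0 (border '')
j=21 s[j]='a': π[21]=1 (border 'a')
j=22 s[j]='c': k: 1→0; π[22]=0 (border '')
j=23 s[j]='d': π[23]=0 (border '')
j=24 s[j]='c': π[24]=0 (border '')
j=25 s[j]='d': π[25]=0 (border '')
j=26 s[j]='a': π[26]=1 (border 'a')
j=27 s[j]='d': k: 1→0; π[27]=0 (border '')
j=28 s[j]='a': π[28]=1 (border 'a')
j=29 s[j]='a': π[29]=2 (border 'aa')
j=30 s[j]='b': π[30]=3 (border 'aab')

[0, 1, 0, 0, 0, 0, 0, 0, 0, 0, 1, 0, 1, 2, 2, 2, 0, 0, 0, 1, 0, 1, 0, 0, 0, 0, 1, 0, 1, 2, 3]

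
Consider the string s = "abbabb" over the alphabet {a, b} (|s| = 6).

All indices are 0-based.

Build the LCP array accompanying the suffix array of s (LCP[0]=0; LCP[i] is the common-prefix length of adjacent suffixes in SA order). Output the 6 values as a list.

rank | idx | suffix
   0 |   3 | abb
   1 |   0 | abbabb
   2 |   5 | b
   3 |   2 | babb
   4 |   4 | bb
   5 |   1 | bbabb

SA = [3, 0, 5, 2, 4, 1]
i: (SA[i-1],SA[i]) lcp shared
  1: (3,0) 3 'abb'
  2: (0,5) 0 ''
  3: (5,2) 1 'b'
  4: (2,4) 1 'b'
  5: (4,1) 2 'bb'

[0, 3, 0, 1, 1, 2]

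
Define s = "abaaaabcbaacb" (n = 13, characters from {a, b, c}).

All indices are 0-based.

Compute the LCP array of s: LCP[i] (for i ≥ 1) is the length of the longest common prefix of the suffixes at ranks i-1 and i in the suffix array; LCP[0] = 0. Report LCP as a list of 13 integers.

[0, 3, 2, 2, 1, 2, 1, 0, 1, 3, 1, 0, 2]

rank→(start, suffix):
  0 → (2, 'aaaabcbaacb')
  1 → (3, 'aaabcbaacb')
  2 → (4, 'aabcbaacb')
  3 → (9, 'aacb')
  4 → (0, 'abaaaabcbaacb')
  5 → (5, 'abcbaacb')
  6 → (10, 'acb')
  7 → (12, 'b')
  8 → (1, 'baaaabcbaacb')
  9 → (8, 'baacb')
  10 → (6, 'bcbaacb')
  11 → (11, 'cb')
  12 → (7, 'cbaacb')

SA = [2, 3, 4, 9, 0, 5, 10, 12, 1, 8, 6, 11, 7]
rank  pair      lcp
   1  s[2:],s[3:]  3  'aaa'
   2  s[3:],s[4:]  2  'aa'
   3  s[4:],s[9:]  2  'aa'
   4  s[9:],s[0:]  1  'a'
   5  s[0:],s[5:]  2  'ab'
   6  s[5:],s[10:]  1  'a'
   7  s[10:],s[12:]  0  ''
   8  s[12:],s[1:]  1  'b'
   9  s[1:],s[8:]  3  'baa'
  10  s[8:],s[6:]  1  'b'
  11  s[6:],s[11:]  0  ''
  12  s[11:],s[7:]  2  'cb'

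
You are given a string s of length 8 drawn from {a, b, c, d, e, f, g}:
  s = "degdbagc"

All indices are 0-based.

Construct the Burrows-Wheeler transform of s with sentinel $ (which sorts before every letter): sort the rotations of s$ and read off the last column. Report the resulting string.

rank  rotation   last
    0  $degdbagc  c
    1  agc$degdb  b
    2  bagc$degd  d
    3  c$degdbag  g
    4  dbagc$deg  g
    5  degdbagc$  $
    6  egdbagc$d  d
    7  gc$degdba  a
    8  gdbagc$de  e

cbdgg$dae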